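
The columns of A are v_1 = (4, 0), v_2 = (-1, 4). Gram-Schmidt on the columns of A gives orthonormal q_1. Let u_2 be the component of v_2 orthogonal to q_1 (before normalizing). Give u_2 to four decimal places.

u_2 = (0.0000, 4.0000)

q_1 = v_1/‖v_1‖ = (4, 0)/4.0000 = (1.0000, 0.0000).
r_{12} = q_1·v_2 = -1.0000.
u_2 = v_2 + 1.0000·q_1 = (0.0000, 4.0000).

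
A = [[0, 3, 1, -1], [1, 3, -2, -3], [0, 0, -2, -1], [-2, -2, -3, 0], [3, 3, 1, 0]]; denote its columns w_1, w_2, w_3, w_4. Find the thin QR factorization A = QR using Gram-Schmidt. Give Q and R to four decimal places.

Q = [[0.0000, 0.8413, 0.3777, 0.2993], [0.2673, 0.5208, -0.5666, -0.4489], [0.0000, 0.0000, -0.5132, -0.0528], [-0.5345, 0.0801, -0.5017, 0.6224], [0.8018, -0.1202, -0.1456, 0.5646]], R = [[3.7417, 4.2762, 1.8708, -0.8018], [0.0000, 3.5657, -0.5609, -2.4038], [0.0000, 0.0000, 3.8968, 1.8353], [0.0000, 0.0000, 0.0000, 1.1002]]

q_1 = w_1/‖w_1‖ = (0, 1, 0, -2, 3)/3.7417 = (0.0000, 0.2673, 0.0000, -0.5345, 0.8018).
r_{12} = q_1·w_2 = 4.2762.
u_2 = w_2 − 4.2762·q_1 = (3.0000, 1.8571, 0.0000, 0.2857, -0.4286).
‖u_2‖ = 3.5657, so q_2 = (0.8413, 0.5208, 0.0000, 0.0801, -0.1202).
r_{13} = q_1·w_3 = 1.8708; r_{23} = q_2·w_3 = -0.5609.
u_3 = w_3 − 1.8708·q_1 + 0.5609·q_2 = (1.4719, -2.2079, -2.0000, -1.9551, -0.5674).
‖u_3‖ = 3.8968, so q_3 = (0.3777, -0.5666, -0.5132, -0.5017, -0.1456).
r_{14} = q_1·w_4 = -0.8018; r_{24} = q_2·w_4 = -2.4038; r_{34} = q_3·w_4 = 1.8353.
u_4 = w_4 + 0.8018·q_1 + 2.4038·q_2 − 1.8353·q_3 = (0.3293, -0.4939, -0.0581, 0.6848, 0.6212).
‖u_4‖ = 1.1002, so q_4 = (0.2993, -0.4489, -0.0528, 0.6224, 0.5646).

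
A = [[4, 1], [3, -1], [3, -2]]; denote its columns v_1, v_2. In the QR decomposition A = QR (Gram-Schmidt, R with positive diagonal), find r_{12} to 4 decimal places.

e_1 = v_1/‖v_1‖ = (4, 3, 3)/5.8310 = (0.6860, 0.5145, 0.5145).
r_{12} = e_1·v_2 = -0.8575.

r_{12} = -0.8575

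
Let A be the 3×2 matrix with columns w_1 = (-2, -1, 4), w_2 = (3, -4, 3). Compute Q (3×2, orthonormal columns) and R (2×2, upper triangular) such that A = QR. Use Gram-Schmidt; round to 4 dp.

Q = [[-0.4364, 0.7309], [-0.2182, -0.6517], [0.8729, 0.2026]], R = [[4.5826, 2.1822], [0.0000, 5.4072]]

w_1 = (-2, -1, 4); ‖w_1‖ = 4.5826, so e_1 = (-0.4364, -0.2182, 0.8729).
e_1·w_2 = (-0.4364)·3 + (-0.2182)·(-4) + 0.8729·3 = 2.1822.
u_2 = w_2 − 2.1822·e_1 = (3.9524, -3.5238, 1.0952).
‖u_2‖ = 5.4072, so e_2 = (0.7309, -0.6517, 0.2026).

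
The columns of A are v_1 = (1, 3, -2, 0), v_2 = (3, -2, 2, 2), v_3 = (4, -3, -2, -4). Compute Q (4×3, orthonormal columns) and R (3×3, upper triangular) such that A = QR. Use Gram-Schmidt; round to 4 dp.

Q = [[0.2673, 0.8367, 0.4521], [0.8018, -0.1195, -0.3999], [-0.5345, 0.2390, -0.3738], [0.0000, 0.4781, -0.7042]], R = [[3.7417, -1.8708, -0.2673], [0.0000, 4.1833, 1.3148], [0.0000, 0.0000, 6.5727]]

q_1 = v_1/‖v_1‖ = (1, 3, -2, 0)/3.7417 = (0.2673, 0.8018, -0.5345, 0.0000).
r_{12} = q_1·v_2 = -1.8708.
u_2 = v_2 + 1.8708·q_1 = (3.5000, -0.5000, 1.0000, 2.0000).
‖u_2‖ = 4.1833, so q_2 = (0.8367, -0.1195, 0.2390, 0.4781).
r_{13} = q_1·v_3 = -0.2673; r_{23} = q_2·v_3 = 1.3148.
u_3 = v_3 + 0.2673·q_1 − 1.3148·q_2 = (2.9714, -2.6286, -2.4571, -4.6286).
‖u_3‖ = 6.5727, so q_3 = (0.4521, -0.3999, -0.3738, -0.7042).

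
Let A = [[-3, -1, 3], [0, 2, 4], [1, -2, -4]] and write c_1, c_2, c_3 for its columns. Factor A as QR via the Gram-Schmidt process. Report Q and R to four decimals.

Q = [[-0.9487, -0.2346, 0.2120], [0.0000, 0.6704, 0.7420], [0.3162, -0.7039, 0.6360]], R = [[3.1623, 0.3162, -4.1110], [0.0000, 2.9833, 4.7934], [0.0000, 0.0000, 1.0600]]

e_1 = c_1/‖c_1‖ = (-3, 0, 1)/3.1623 = (-0.9487, 0.0000, 0.3162).
r_{12} = e_1·c_2 = 0.3162.
u_2 = c_2 − 0.3162·e_1 = (-0.7000, 2.0000, -2.1000).
‖u_2‖ = 2.9833, so e_2 = (-0.2346, 0.6704, -0.7039).
r_{13} = e_1·c_3 = -4.1110; r_{23} = e_2·c_3 = 4.7934.
u_3 = c_3 + 4.1110·e_1 − 4.7934·e_2 = (0.2247, 0.7865, 0.6742).
‖u_3‖ = 1.0600, so e_3 = (0.2120, 0.7420, 0.6360).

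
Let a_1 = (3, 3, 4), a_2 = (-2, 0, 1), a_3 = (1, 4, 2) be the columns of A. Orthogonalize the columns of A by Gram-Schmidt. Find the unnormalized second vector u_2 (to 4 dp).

a_1 = (3, 3, 4); ‖a_1‖ = 5.8310, so e_1 = (0.5145, 0.5145, 0.6860).
e_1·a_2 = 0.5145·(-2) + 0.5145·0 + 0.6860·1 = -0.3430.
u_2 = a_2 + 0.3430·e_1 = (-1.8235, 0.1765, 1.2353).

u_2 = (-1.8235, 0.1765, 1.2353)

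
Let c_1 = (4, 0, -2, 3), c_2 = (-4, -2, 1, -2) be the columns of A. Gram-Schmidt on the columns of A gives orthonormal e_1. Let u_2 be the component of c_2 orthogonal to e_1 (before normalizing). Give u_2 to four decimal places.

c_1 = (4, 0, -2, 3); ‖c_1‖ = 5.3852, so e_1 = (0.7428, 0.0000, -0.3714, 0.5571).
e_1·c_2 = 0.7428·(-4) + 0.0000·(-2) + (-0.3714)·1 + 0.5571·(-2) = -4.4567.
u_2 = c_2 + 4.4567·e_1 = (-0.6897, -2.0000, -0.6552, 0.4828).

u_2 = (-0.6897, -2.0000, -0.6552, 0.4828)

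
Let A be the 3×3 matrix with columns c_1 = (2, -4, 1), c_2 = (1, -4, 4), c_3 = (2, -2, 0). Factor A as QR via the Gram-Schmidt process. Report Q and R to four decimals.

c_1 = (2, -4, 1); ‖c_1‖ = 4.5826, so e_1 = (0.4364, -0.8729, 0.2182).
e_1·c_2 = 0.4364·1 + (-0.8729)·(-4) + 0.2182·4 = 4.8008.
u_2 = c_2 − 4.8008·e_1 = (-1.0952, 0.1905, 2.9524).
‖u_2‖ = 3.1547, so e_2 = (-0.3472, 0.0604, 0.9359).
e_1·c_3 = 0.4364·2 + (-0.8729)·(-2) + 0.2182·0 = 2.6186; e_2·c_3 = (-0.3472)·2 + 0.0604·(-2) + 0.9359·0 = -0.8151.
u_3 = c_3 − 2.6186·e_1 + 0.8151·e_2 = (0.5742, 0.3349, 0.1914).
‖u_3‖ = 0.6917, so e_3 = (0.8301, 0.4842, 0.2767).

Q = [[0.4364, -0.3472, 0.8301], [-0.8729, 0.0604, 0.4842], [0.2182, 0.9359, 0.2767]], R = [[4.5826, 4.8008, 2.6186], [0.0000, 3.1547, -0.8151], [0.0000, 0.0000, 0.6917]]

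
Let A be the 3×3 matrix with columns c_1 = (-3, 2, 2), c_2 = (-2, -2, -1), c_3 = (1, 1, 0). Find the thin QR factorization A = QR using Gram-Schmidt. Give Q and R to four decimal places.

Q = [[-0.7276, -0.6667, -0.1617], [0.4851, -0.6667, 0.5659], [0.4851, -0.3333, -0.8085]], R = [[4.1231, 0.0000, -0.2425], [0.0000, 3.0000, -1.3333], [0.0000, 0.0000, 0.4042]]

c_1 = (-3, 2, 2); ‖c_1‖ = 4.1231, so q_1 = (-0.7276, 0.4851, 0.4851).
q_1·c_2 = (-0.7276)·(-2) + 0.4851·(-2) + 0.4851·(-1) = 0.0000.
u_2 = c_2 + 0.0000·q_1 = (-2.0000, -2.0000, -1.0000).
‖u_2‖ = 3.0000, so q_2 = (-0.6667, -0.6667, -0.3333).
q_1·c_3 = (-0.7276)·1 + 0.4851·1 + 0.4851·0 = -0.2425; q_2·c_3 = (-0.6667)·1 + (-0.6667)·1 + (-0.3333)·0 = -1.3333.
u_3 = c_3 + 0.2425·q_1 + 1.3333·q_2 = (-0.0654, 0.2288, -0.3268).
‖u_3‖ = 0.4042, so q_3 = (-0.1617, 0.5659, -0.8085).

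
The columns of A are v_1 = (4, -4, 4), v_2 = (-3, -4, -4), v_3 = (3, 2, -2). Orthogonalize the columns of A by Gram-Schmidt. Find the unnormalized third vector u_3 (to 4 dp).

u_3 = (2.8070, 0.3509, -2.4561)

v_1 = (4, -4, 4); ‖v_1‖ = 6.9282, so e_1 = (0.5774, -0.5774, 0.5774).
e_1·v_2 = 0.5774·(-3) + (-0.5774)·(-4) + 0.5774·(-4) = -1.7321.
u_2 = v_2 + 1.7321·e_1 = (-2.0000, -5.0000, -3.0000).
‖u_2‖ = 6.1644, so e_2 = (-0.3244, -0.8111, -0.4867).
e_1·v_3 = 0.5774·3 + (-0.5774)·2 + 0.5774·(-2) = -0.5774; e_2·v_3 = (-0.3244)·3 + (-0.8111)·2 + (-0.4867)·(-2) = -1.6222.
u_3 = v_3 + 0.5774·e_1 + 1.6222·e_2 = (2.8070, 0.3509, -2.4561).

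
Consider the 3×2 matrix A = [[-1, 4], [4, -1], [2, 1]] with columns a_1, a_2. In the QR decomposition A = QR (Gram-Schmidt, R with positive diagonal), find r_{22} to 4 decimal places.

a_1 = (-1, 4, 2); ‖a_1‖ = 4.5826, so q_1 = (-0.2182, 0.8729, 0.4364).
q_1·a_2 = (-0.2182)·4 + 0.8729·(-1) + 0.4364·1 = -1.3093.
u_2 = a_2 + 1.3093·q_1 = (3.7143, 0.1429, 1.5714).
r_{22} = ‖u_2‖ = 4.0356.

r_{22} = 4.0356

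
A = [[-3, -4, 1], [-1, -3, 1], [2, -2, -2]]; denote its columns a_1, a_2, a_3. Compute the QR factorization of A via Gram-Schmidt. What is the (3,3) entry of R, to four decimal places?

a_1 = (-3, -1, 2); ‖a_1‖ = 3.7417, so q_1 = (-0.8018, -0.2673, 0.5345).
q_1·a_2 = (-0.8018)·(-4) + (-0.2673)·(-3) + 0.5345·(-2) = 2.9399.
u_2 = a_2 − 2.9399·q_1 = (-1.6429, -2.2143, -3.5714).
‖u_2‖ = 4.5119, so q_2 = (-0.3641, -0.4908, -0.7916).
q_1·a_3 = (-0.8018)·1 + (-0.2673)·1 + 0.5345·(-2) = -2.1381; q_2·a_3 = (-0.3641)·1 + (-0.4908)·1 + (-0.7916)·(-2) = 0.7282.
u_3 = a_3 + 2.1381·q_1 − 0.7282·q_2 = (-0.4491, 0.7860, -0.2807).
r_{33} = ‖u_3‖ = 0.9478.

r_{33} = 0.9478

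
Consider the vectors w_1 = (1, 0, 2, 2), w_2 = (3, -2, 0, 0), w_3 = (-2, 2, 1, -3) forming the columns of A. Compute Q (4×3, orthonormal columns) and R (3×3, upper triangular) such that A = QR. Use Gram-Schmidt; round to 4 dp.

q_1 = w_1/‖w_1‖ = (1, 0, 2, 2)/3.0000 = (0.3333, 0.0000, 0.6667, 0.6667).
r_{12} = q_1·w_2 = 1.0000.
u_2 = w_2 − 1.0000·q_1 = (2.6667, -2.0000, -0.6667, -0.6667).
‖u_2‖ = 3.4641, so q_2 = (0.7698, -0.5774, -0.1925, -0.1925).
r_{13} = q_1·w_3 = -2.0000; r_{23} = q_2·w_3 = -2.3094.
u_3 = w_3 + 2.0000·q_1 + 2.3094·q_2 = (0.4444, 0.6667, 1.8889, -2.1111).
‖u_3‖ = 2.9439, so q_3 = (0.1510, 0.2265, 0.6416, -0.7171).

Q = [[0.3333, 0.7698, 0.1510], [0.0000, -0.5774, 0.2265], [0.6667, -0.1925, 0.6416], [0.6667, -0.1925, -0.7171]], R = [[3.0000, 1.0000, -2.0000], [0.0000, 3.4641, -2.3094], [0.0000, 0.0000, 2.9439]]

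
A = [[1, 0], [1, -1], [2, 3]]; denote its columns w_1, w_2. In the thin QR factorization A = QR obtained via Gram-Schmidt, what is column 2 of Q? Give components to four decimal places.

e_2 = (-0.3450, -0.7591, 0.5521)

w_1 = (1, 1, 2); ‖w_1‖ = 2.4495, so e_1 = (0.4082, 0.4082, 0.8165).
e_1·w_2 = 0.4082·0 + 0.4082·(-1) + 0.8165·3 = 2.0412.
u_2 = w_2 − 2.0412·e_1 = (-0.8333, -1.8333, 1.3333).
‖u_2‖ = 2.4152, so e_2 = (-0.3450, -0.7591, 0.5521).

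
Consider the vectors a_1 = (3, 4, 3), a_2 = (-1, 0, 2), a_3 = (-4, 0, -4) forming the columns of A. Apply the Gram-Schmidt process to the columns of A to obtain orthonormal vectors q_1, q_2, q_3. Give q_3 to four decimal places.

a_1 = (3, 4, 3); ‖a_1‖ = 5.8310, so q_1 = (0.5145, 0.6860, 0.5145).
q_1·a_2 = 0.5145·(-1) + 0.6860·0 + 0.5145·2 = 0.5145.
u_2 = a_2 − 0.5145·q_1 = (-1.2647, -0.3529, 1.7353).
‖u_2‖ = 2.1761, so q_2 = (-0.5812, -0.1622, 0.7974).
q_1·a_3 = 0.5145·(-4) + 0.6860·0 + 0.5145·(-4) = -4.1160; q_2·a_3 = (-0.5812)·(-4) + (-0.1622)·0 + 0.7974·(-4) = -0.8650.
u_3 = a_3 + 4.1160·q_1 + 0.8650·q_2 = (-2.3851, 2.6832, -1.1925).
‖u_3‖ = 3.7829, so q_3 = (-0.6305, 0.7093, -0.3152).

q_3 = (-0.6305, 0.7093, -0.3152)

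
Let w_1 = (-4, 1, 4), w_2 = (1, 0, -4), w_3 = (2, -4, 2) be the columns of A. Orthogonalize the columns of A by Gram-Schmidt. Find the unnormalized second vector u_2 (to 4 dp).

w_1 = (-4, 1, 4); ‖w_1‖ = 5.7446, so q_1 = (-0.6963, 0.1741, 0.6963).
q_1·w_2 = (-0.6963)·1 + 0.1741·0 + 0.6963·(-4) = -3.4816.
u_2 = w_2 + 3.4816·q_1 = (-1.4242, 0.6061, -1.5758).

u_2 = (-1.4242, 0.6061, -1.5758)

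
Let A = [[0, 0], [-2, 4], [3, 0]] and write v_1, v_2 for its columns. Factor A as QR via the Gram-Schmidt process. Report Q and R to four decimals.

e_1 = v_1/‖v_1‖ = (0, -2, 3)/3.6056 = (0.0000, -0.5547, 0.8321).
r_{12} = e_1·v_2 = -2.2188.
u_2 = v_2 + 2.2188·e_1 = (0.0000, 2.7692, 1.8462).
‖u_2‖ = 3.3282, so e_2 = (0.0000, 0.8321, 0.5547).

Q = [[0.0000, 0.0000], [-0.5547, 0.8321], [0.8321, 0.5547]], R = [[3.6056, -2.2188], [0.0000, 3.3282]]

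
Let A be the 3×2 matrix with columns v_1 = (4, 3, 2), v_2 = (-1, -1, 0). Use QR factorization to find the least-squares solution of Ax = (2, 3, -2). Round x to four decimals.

v_1 = (4, 3, 2); ‖v_1‖ = 5.3852, so e_1 = (0.7428, 0.5571, 0.3714).
e_1·v_2 = 0.7428·(-1) + 0.5571·(-1) + 0.3714·0 = -1.2999.
u_2 = v_2 + 1.2999·e_1 = (-0.0345, -0.2759, 0.4828).
‖u_2‖ = 0.5571, so e_2 = (-0.0619, -0.4952, 0.8666).
Qᵀb = (2.4140, -3.3425).
Back-substitute: x_2 = -3.3425/0.5571 = -6.0000.
x_1 = (2.4140 + 1.2999·(-6.0000))/5.3852 = -1.0000.

x = (-1.0000, -6.0000)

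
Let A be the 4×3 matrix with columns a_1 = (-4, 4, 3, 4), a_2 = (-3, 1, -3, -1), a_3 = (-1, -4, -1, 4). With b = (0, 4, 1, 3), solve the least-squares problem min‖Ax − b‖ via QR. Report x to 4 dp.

x = (0.5575, -0.2012, -0.1753)

a_1 = (-4, 4, 3, 4); ‖a_1‖ = 7.5498, so q_1 = (-0.5298, 0.5298, 0.3974, 0.5298).
q_1·a_2 = (-0.5298)·(-3) + 0.5298·1 + 0.3974·(-3) + 0.5298·(-1) = 0.3974.
u_2 = a_2 − 0.3974·q_1 = (-2.7895, 0.7895, -3.1579, -1.2105).
‖u_2‖ = 4.4544, so q_2 = (-0.6262, 0.1772, -0.7089, -0.2718).
q_1·a_3 = (-0.5298)·(-1) + 0.5298·(-4) + 0.3974·(-1) + 0.5298·4 = 0.1325; q_2·a_3 = (-0.6262)·(-1) + 0.1772·(-4) + (-0.7089)·(-1) + (-0.2718)·4 = -0.4608.
u_3 = a_3 − 0.1325·q_1 + 0.4608·q_2 = (-1.2184, -3.9885, -1.3793, 3.8046).
‖u_3‖ = 5.8112, so q_3 = (-0.2097, -0.6863, -0.2374, 0.6547).
Qᵀb = (4.1061, -0.8153, -1.0186).
Back-substitute: x_3 = -1.0186/5.8112 = -0.1753.
x_2 = (-0.8153 + 0.4608·(-0.1753))/4.4544 = -0.2012.
x_1 = (4.1061 − 0.3974·(-0.2012) − 0.1325·(-0.1753))/7.5498 = 0.5575.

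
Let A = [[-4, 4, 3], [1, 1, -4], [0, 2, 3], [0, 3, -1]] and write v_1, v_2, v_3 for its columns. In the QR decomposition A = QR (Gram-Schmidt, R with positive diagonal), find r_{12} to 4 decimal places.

r_{12} = -3.6380

v_1 = (-4, 1, 0, 0); ‖v_1‖ = 4.1231, so q_1 = (-0.9701, 0.2425, 0.0000, 0.0000).
r_{12} = q_1·v_2 = -3.6380.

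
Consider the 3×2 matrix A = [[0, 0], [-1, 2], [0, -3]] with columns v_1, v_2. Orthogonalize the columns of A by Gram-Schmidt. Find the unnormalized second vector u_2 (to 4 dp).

e_1 = v_1/‖v_1‖ = (0, -1, 0)/1.0000 = (0.0000, -1.0000, 0.0000).
r_{12} = e_1·v_2 = -2.0000.
u_2 = v_2 + 2.0000·e_1 = (0.0000, 0.0000, -3.0000).

u_2 = (0.0000, 0.0000, -3.0000)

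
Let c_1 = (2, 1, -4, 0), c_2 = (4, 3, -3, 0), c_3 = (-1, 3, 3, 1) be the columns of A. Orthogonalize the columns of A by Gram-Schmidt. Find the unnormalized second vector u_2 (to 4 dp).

u_2 = (1.8095, 1.9048, 1.3810, 0.0000)

c_1 = (2, 1, -4, 0); ‖c_1‖ = 4.5826, so e_1 = (0.4364, 0.2182, -0.8729, 0.0000).
e_1·c_2 = 0.4364·4 + 0.2182·3 + (-0.8729)·(-3) + 0.0000·0 = 5.0190.
u_2 = c_2 − 5.0190·e_1 = (1.8095, 1.9048, 1.3810, 0.0000).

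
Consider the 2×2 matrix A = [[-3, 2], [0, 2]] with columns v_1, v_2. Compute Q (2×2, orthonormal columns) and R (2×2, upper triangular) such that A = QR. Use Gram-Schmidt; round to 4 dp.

Q = [[-1.0000, 0.0000], [0.0000, 1.0000]], R = [[3.0000, -2.0000], [0.0000, 2.0000]]

v_1 = (-3, 0); ‖v_1‖ = 3.0000, so q_1 = (-1.0000, 0.0000).
q_1·v_2 = (-1.0000)·2 + 0.0000·2 = -2.0000.
u_2 = v_2 + 2.0000·q_1 = (0.0000, 2.0000).
‖u_2‖ = 2.0000, so q_2 = (0.0000, 1.0000).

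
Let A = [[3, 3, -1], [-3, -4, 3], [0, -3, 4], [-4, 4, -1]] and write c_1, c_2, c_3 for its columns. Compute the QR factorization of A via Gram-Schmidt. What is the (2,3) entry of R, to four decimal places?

r_{23} = -4.2490

c_1 = (3, -3, 0, -4); ‖c_1‖ = 5.8310, so e_1 = (0.5145, -0.5145, 0.0000, -0.6860).
e_1·c_2 = 0.5145·3 + (-0.5145)·(-4) + 0.0000·(-3) + (-0.6860)·4 = 0.8575.
u_2 = c_2 − 0.8575·e_1 = (2.5588, -3.5588, -3.0000, 4.5882).
‖u_2‖ = 7.0189, so e_2 = (0.3646, -0.5070, -0.4274, 0.6537).
r_{23} = e_2·c_3 = -4.2490.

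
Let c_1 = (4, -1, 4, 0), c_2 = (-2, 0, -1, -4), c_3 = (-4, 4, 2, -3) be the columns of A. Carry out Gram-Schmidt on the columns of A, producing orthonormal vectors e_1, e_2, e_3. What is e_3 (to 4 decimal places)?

e_3 = (-0.3866, 0.7249, 0.5678, 0.0513)

c_1 = (4, -1, 4, 0); ‖c_1‖ = 5.7446, so e_1 = (0.6963, -0.1741, 0.6963, 0.0000).
e_1·c_2 = 0.6963·(-2) + (-0.1741)·0 + 0.6963·(-1) + 0.0000·(-4) = -2.0889.
u_2 = c_2 + 2.0889·e_1 = (-0.5455, -0.3636, 0.4545, -4.0000).
‖u_2‖ = 4.0788, so e_2 = (-0.1337, -0.0892, 0.1114, -0.9807).
e_1·c_3 = 0.6963·(-4) + (-0.1741)·4 + 0.6963·2 + 0.0000·(-3) = -2.0889; e_2·c_3 = (-0.1337)·(-4) + (-0.0892)·4 + 0.1114·2 + (-0.9807)·(-3) = 3.3433.
u_3 = c_3 + 2.0889·e_1 − 3.3433·e_2 = (-2.0984, 3.9344, 3.0820, 0.2787).
‖u_3‖ = 5.4276, so e_3 = (-0.3866, 0.7249, 0.5678, 0.0513).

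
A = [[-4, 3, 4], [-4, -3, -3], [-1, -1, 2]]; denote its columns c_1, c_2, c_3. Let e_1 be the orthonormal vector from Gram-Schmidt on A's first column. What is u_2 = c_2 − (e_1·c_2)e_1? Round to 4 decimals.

e_1 = c_1/‖c_1‖ = (-4, -4, -1)/5.7446 = (-0.6963, -0.6963, -0.1741).
r_{12} = e_1·c_2 = 0.1741.
u_2 = c_2 − 0.1741·e_1 = (3.1212, -2.8788, -0.9697).

u_2 = (3.1212, -2.8788, -0.9697)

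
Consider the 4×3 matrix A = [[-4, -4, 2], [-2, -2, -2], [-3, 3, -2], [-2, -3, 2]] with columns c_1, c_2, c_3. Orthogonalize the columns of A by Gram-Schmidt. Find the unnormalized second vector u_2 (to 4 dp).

u_2 = (-1.9394, -0.9697, 4.5455, -1.9697)

e_1 = c_1/‖c_1‖ = (-4, -2, -3, -2)/5.7446 = (-0.6963, -0.3482, -0.5222, -0.3482).
r_{12} = e_1·c_2 = 2.9593.
u_2 = c_2 − 2.9593·e_1 = (-1.9394, -0.9697, 4.5455, -1.9697).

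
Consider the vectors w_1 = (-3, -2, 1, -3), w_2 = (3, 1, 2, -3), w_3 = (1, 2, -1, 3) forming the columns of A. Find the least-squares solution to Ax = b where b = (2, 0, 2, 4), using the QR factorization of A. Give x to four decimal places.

x = (-0.9913, -0.1913, -0.4000)

w_1 = (-3, -2, 1, -3); ‖w_1‖ = 4.7958, so e_1 = (-0.6255, -0.4170, 0.2085, -0.6255).
e_1·w_2 = (-0.6255)·3 + (-0.4170)·1 + 0.2085·2 + (-0.6255)·(-3) = 0.0000.
u_2 = w_2 + 0.0000·e_1 = (3.0000, 1.0000, 2.0000, -3.0000).
‖u_2‖ = 4.7958, so e_2 = (0.6255, 0.2085, 0.4170, -0.6255).
e_1·w_3 = (-0.6255)·1 + (-0.4170)·2 + 0.2085·(-1) + (-0.6255)·3 = -3.5447; e_2·w_3 = 0.6255·1 + 0.2085·2 + 0.4170·(-1) + (-0.6255)·3 = -1.2511.
u_3 = w_3 + 3.5447·e_1 + 1.2511·e_2 = (-0.4348, 0.7826, 0.2609, 0.0000).
‖u_3‖ = 0.9325, so e_3 = (-0.4663, 0.8393, 0.2798, 0.0000).
Qᵀb = (-3.3362, -0.4170, -0.3730).
Back-substitute: x_3 = -0.3730/0.9325 = -0.4000.
x_2 = (-0.4170 + 1.2511·(-0.4000))/4.7958 = -0.1913.
x_1 = (-3.3362 + 0.0000·(-0.1913) + 3.5447·(-0.4000))/4.7958 = -0.9913.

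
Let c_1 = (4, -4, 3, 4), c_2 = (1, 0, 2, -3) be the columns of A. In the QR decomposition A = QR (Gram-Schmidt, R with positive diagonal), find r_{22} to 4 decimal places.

r_{22} = 3.7323

e_1 = c_1/‖c_1‖ = (4, -4, 3, 4)/7.5498 = (0.5298, -0.5298, 0.3974, 0.5298).
r_{12} = e_1·c_2 = -0.2649.
u_2 = c_2 + 0.2649·e_1 = (1.1404, -0.1404, 2.1053, -2.8596).
r_{22} = ‖u_2‖ = 3.7323.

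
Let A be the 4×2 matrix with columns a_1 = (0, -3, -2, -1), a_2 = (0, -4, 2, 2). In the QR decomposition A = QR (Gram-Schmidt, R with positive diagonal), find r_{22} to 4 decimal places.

a_1 = (0, -3, -2, -1); ‖a_1‖ = 3.7417, so e_1 = (0.0000, -0.8018, -0.5345, -0.2673).
e_1·a_2 = 0.0000·0 + (-0.8018)·(-4) + (-0.5345)·2 + (-0.2673)·2 = 1.6036.
u_2 = a_2 − 1.6036·e_1 = (0.0000, -2.7143, 2.8571, 2.4286).
r_{22} = ‖u_2‖ = 4.6291.

r_{22} = 4.6291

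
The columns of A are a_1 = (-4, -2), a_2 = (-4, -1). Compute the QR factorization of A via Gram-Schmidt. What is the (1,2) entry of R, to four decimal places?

r_{12} = 4.0249

a_1 = (-4, -2); ‖a_1‖ = 4.4721, so q_1 = (-0.8944, -0.4472).
r_{12} = q_1·a_2 = 4.0249.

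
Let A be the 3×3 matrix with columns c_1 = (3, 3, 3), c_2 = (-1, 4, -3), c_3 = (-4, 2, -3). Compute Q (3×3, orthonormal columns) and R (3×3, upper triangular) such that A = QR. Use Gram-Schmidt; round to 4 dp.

Q = [[0.5774, -0.1961, -0.7926], [0.5774, 0.7845, 0.2265], [0.5774, -0.5883, 0.5661]], R = [[5.1962, 0.0000, -2.8868], [0.0000, 5.0990, 4.1184], [0.0000, 0.0000, 1.9249]]

c_1 = (3, 3, 3); ‖c_1‖ = 5.1962, so q_1 = (0.5774, 0.5774, 0.5774).
q_1·c_2 = 0.5774·(-1) + 0.5774·4 + 0.5774·(-3) = 0.0000.
u_2 = c_2 + 0.0000·q_1 = (-1.0000, 4.0000, -3.0000).
‖u_2‖ = 5.0990, so q_2 = (-0.1961, 0.7845, -0.5883).
q_1·c_3 = 0.5774·(-4) + 0.5774·2 + 0.5774·(-3) = -2.8868; q_2·c_3 = (-0.1961)·(-4) + 0.7845·2 + (-0.5883)·(-3) = 4.1184.
u_3 = c_3 + 2.8868·q_1 − 4.1184·q_2 = (-1.5256, 0.4359, 1.0897).
‖u_3‖ = 1.9249, so q_3 = (-0.7926, 0.2265, 0.5661).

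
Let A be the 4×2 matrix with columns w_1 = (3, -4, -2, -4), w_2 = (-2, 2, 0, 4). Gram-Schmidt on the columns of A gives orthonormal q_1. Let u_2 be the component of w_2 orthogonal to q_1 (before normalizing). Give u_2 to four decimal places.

u_2 = (0.0000, -0.6667, -1.3333, 1.3333)

w_1 = (3, -4, -2, -4); ‖w_1‖ = 6.7082, so q_1 = (0.4472, -0.5963, -0.2981, -0.5963).
q_1·w_2 = 0.4472·(-2) + (-0.5963)·2 + (-0.2981)·0 + (-0.5963)·4 = -4.4721.
u_2 = w_2 + 4.4721·q_1 = (0.0000, -0.6667, -1.3333, 1.3333).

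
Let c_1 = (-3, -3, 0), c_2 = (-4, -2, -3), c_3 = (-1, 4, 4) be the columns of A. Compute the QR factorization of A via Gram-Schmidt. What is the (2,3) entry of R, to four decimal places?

c_1 = (-3, -3, 0); ‖c_1‖ = 4.2426, so q_1 = (-0.7071, -0.7071, 0.0000).
q_1·c_2 = (-0.7071)·(-4) + (-0.7071)·(-2) + 0.0000·(-3) = 4.2426.
u_2 = c_2 − 4.2426·q_1 = (-1.0000, 1.0000, -3.0000).
‖u_2‖ = 3.3166, so q_2 = (-0.3015, 0.3015, -0.9045).
r_{23} = q_2·c_3 = -2.1106.

r_{23} = -2.1106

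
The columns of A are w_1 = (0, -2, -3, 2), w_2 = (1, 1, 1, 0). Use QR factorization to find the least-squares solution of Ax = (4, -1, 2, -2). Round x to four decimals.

w_1 = (0, -2, -3, 2); ‖w_1‖ = 4.1231, so e_1 = (0.0000, -0.4851, -0.7276, 0.4851).
e_1·w_2 = 0.0000·1 + (-0.4851)·1 + (-0.7276)·1 + 0.4851·0 = -1.2127.
u_2 = w_2 + 1.2127·e_1 = (1.0000, 0.4118, 0.1176, 0.5882).
‖u_2‖ = 1.2367, so e_2 = (0.8086, 0.3330, 0.0951, 0.4757).
Qᵀb = (-1.9403, 2.1404).
Back-substitute: x_2 = 2.1404/1.2367 = 1.7308.
x_1 = (-1.9403 + 1.2127·1.7308)/4.1231 = 0.0385.

x = (0.0385, 1.7308)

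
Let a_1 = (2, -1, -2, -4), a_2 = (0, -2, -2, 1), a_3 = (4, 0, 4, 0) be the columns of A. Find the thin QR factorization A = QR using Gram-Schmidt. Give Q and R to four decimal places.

a_1 = (2, -1, -2, -4); ‖a_1‖ = 5.0000, so e_1 = (0.4000, -0.2000, -0.4000, -0.8000).
e_1·a_2 = 0.4000·0 + (-0.2000)·(-2) + (-0.4000)·(-2) + (-0.8000)·1 = 0.4000.
u_2 = a_2 − 0.4000·e_1 = (-0.1600, -1.9200, -1.8400, 1.3200).
‖u_2‖ = 2.9732, so e_2 = (-0.0538, -0.6458, -0.6189, 0.4440).
e_1·a_3 = 0.4000·4 + (-0.2000)·0 + (-0.4000)·4 + (-0.8000)·0 = 0.0000; e_2·a_3 = (-0.0538)·4 + (-0.6458)·0 + (-0.6189)·4 + 0.4440·0 = -2.6907.
u_3 = a_3 + 0.0000·e_1 + 2.6907·e_2 = (3.8552, -1.7376, 2.3348, 1.1946).
‖u_3‖ = 4.9760, so e_3 = (0.7748, -0.3492, 0.4692, 0.2401).

Q = [[0.4000, -0.0538, 0.7748], [-0.2000, -0.6458, -0.3492], [-0.4000, -0.6189, 0.4692], [-0.8000, 0.4440, 0.2401]], R = [[5.0000, 0.4000, 0.0000], [0.0000, 2.9732, -2.6907], [0.0000, 0.0000, 4.9760]]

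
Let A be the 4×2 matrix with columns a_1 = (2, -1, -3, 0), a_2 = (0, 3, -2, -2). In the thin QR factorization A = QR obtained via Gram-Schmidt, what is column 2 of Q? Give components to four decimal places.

e_1 = a_1/‖a_1‖ = (2, -1, -3, 0)/3.7417 = (0.5345, -0.2673, -0.8018, 0.0000).
r_{12} = e_1·a_2 = 0.8018.
u_2 = a_2 − 0.8018·e_1 = (-0.4286, 3.2143, -1.3571, -2.0000).
‖u_2‖ = 4.0444, so e_2 = (-0.1060, 0.7948, -0.3356, -0.4945).

e_2 = (-0.1060, 0.7948, -0.3356, -0.4945)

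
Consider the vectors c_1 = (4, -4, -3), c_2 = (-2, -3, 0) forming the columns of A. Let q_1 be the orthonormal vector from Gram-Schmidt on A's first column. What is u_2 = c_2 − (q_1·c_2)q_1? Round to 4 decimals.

c_1 = (4, -4, -3); ‖c_1‖ = 6.4031, so q_1 = (0.6247, -0.6247, -0.4685).
q_1·c_2 = 0.6247·(-2) + (-0.6247)·(-3) + (-0.4685)·0 = 0.6247.
u_2 = c_2 − 0.6247·q_1 = (-2.3902, -2.6098, 0.2927).

u_2 = (-2.3902, -2.6098, 0.2927)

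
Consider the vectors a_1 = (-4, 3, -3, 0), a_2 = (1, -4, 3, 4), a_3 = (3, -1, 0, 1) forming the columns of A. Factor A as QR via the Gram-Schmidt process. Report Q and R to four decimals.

Q = [[-0.6860, -0.3994, 0.5889], [0.5145, -0.3692, 0.1535], [-0.5145, 0.1634, -0.6318], [0.0000, 0.8231, 0.4801]], R = [[5.8310, -4.2875, -2.5725], [0.0000, 4.8598, -0.0061], [0.0000, 0.0000, 2.0934]]

a_1 = (-4, 3, -3, 0); ‖a_1‖ = 5.8310, so q_1 = (-0.6860, 0.5145, -0.5145, 0.0000).
q_1·a_2 = (-0.6860)·1 + 0.5145·(-4) + (-0.5145)·3 + 0.0000·4 = -4.2875.
u_2 = a_2 + 4.2875·q_1 = (-1.9412, -1.7941, 0.7941, 4.0000).
‖u_2‖ = 4.8598, so q_2 = (-0.3994, -0.3692, 0.1634, 0.8231).
q_1·a_3 = (-0.6860)·3 + 0.5145·(-1) + (-0.5145)·0 + 0.0000·1 = -2.5725; q_2·a_3 = (-0.3994)·3 + (-0.3692)·(-1) + 0.1634·0 + 0.8231·1 = -0.0061.
u_3 = a_3 + 2.5725·q_1 + 0.0061·q_2 = (1.2329, 0.3213, -1.3225, 1.0050).
‖u_3‖ = 2.0934, so q_3 = (0.5889, 0.1535, -0.6318, 0.4801).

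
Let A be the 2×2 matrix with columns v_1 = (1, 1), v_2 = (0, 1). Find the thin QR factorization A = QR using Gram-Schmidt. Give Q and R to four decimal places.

Q = [[0.7071, -0.7071], [0.7071, 0.7071]], R = [[1.4142, 0.7071], [0.0000, 0.7071]]

q_1 = v_1/‖v_1‖ = (1, 1)/1.4142 = (0.7071, 0.7071).
r_{12} = q_1·v_2 = 0.7071.
u_2 = v_2 − 0.7071·q_1 = (-0.5000, 0.5000).
‖u_2‖ = 0.7071, so q_2 = (-0.7071, 0.7071).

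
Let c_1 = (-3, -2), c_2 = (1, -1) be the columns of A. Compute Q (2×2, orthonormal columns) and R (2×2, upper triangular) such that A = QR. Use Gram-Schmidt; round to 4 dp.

c_1 = (-3, -2); ‖c_1‖ = 3.6056, so q_1 = (-0.8321, -0.5547).
q_1·c_2 = (-0.8321)·1 + (-0.5547)·(-1) = -0.2774.
u_2 = c_2 + 0.2774·q_1 = (0.7692, -1.1538).
‖u_2‖ = 1.3868, so q_2 = (0.5547, -0.8321).

Q = [[-0.8321, 0.5547], [-0.5547, -0.8321]], R = [[3.6056, -0.2774], [0.0000, 1.3868]]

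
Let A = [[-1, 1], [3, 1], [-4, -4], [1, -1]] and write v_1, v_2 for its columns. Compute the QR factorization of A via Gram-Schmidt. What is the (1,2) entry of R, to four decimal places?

r_{12} = 3.2717

v_1 = (-1, 3, -4, 1); ‖v_1‖ = 5.1962, so q_1 = (-0.1925, 0.5774, -0.7698, 0.1925).
r_{12} = q_1·v_2 = 3.2717.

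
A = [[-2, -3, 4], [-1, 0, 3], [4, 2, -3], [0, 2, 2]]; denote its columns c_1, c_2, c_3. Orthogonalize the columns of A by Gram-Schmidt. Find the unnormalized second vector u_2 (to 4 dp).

u_2 = (-1.6667, 0.6667, -0.6667, 2.0000)

c_1 = (-2, -1, 4, 0); ‖c_1‖ = 4.5826, so e_1 = (-0.4364, -0.2182, 0.8729, 0.0000).
e_1·c_2 = (-0.4364)·(-3) + (-0.2182)·0 + 0.8729·2 + 0.0000·2 = 3.0551.
u_2 = c_2 − 3.0551·e_1 = (-1.6667, 0.6667, -0.6667, 2.0000).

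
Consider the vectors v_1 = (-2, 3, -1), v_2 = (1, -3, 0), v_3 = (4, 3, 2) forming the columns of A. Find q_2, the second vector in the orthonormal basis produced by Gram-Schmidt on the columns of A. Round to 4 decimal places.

v_1 = (-2, 3, -1); ‖v_1‖ = 3.7417, so q_1 = (-0.5345, 0.8018, -0.2673).
q_1·v_2 = (-0.5345)·1 + 0.8018·(-3) + (-0.2673)·0 = -2.9399.
u_2 = v_2 + 2.9399·q_1 = (-0.5714, -0.6429, -0.7857).
‖u_2‖ = 1.1650, so q_2 = (-0.4905, -0.5518, -0.6745).

q_2 = (-0.4905, -0.5518, -0.6745)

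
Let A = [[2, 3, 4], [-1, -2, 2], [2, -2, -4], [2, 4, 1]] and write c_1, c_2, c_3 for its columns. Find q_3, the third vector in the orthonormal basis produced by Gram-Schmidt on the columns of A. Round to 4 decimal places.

q_3 = (0.6806, 0.6887, -0.1134, -0.2228)

c_1 = (2, -1, 2, 2); ‖c_1‖ = 3.6056, so q_1 = (0.5547, -0.2774, 0.5547, 0.5547).
q_1·c_2 = 0.5547·3 + (-0.2774)·(-2) + 0.5547·(-2) + 0.5547·4 = 3.3282.
u_2 = c_2 − 3.3282·q_1 = (1.1538, -1.0769, -3.8462, 2.1538).
‖u_2‖ = 4.6822, so q_2 = (0.2464, -0.2300, -0.8214, 0.4600).
q_1·c_3 = 0.5547·4 + (-0.2774)·2 + 0.5547·(-4) + 0.5547·1 = 0.0000; q_2·c_3 = 0.2464·4 + (-0.2300)·2 + (-0.8214)·(-4) + 0.4600·1 = 4.2715.
u_3 = c_3 + 0.0000·q_1 − 4.2715·q_2 = (2.9474, 2.9825, -0.4912, -0.9649).
‖u_3‖ = 4.3306, so q_3 = (0.6806, 0.6887, -0.1134, -0.2228).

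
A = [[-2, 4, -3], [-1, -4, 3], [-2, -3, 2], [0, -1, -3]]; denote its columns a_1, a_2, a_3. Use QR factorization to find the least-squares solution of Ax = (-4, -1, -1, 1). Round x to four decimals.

a_1 = (-2, -1, -2, 0); ‖a_1‖ = 3.0000, so e_1 = (-0.6667, -0.3333, -0.6667, 0.0000).
e_1·a_2 = (-0.6667)·4 + (-0.3333)·(-4) + (-0.6667)·(-3) + 0.0000·(-1) = 0.6667.
u_2 = a_2 − 0.6667·e_1 = (4.4444, -3.7778, -2.5556, -1.0000).
‖u_2‖ = 6.4464, so e_2 = (0.6895, -0.5860, -0.3964, -0.1551).
e_1·a_3 = (-0.6667)·(-3) + (-0.3333)·3 + (-0.6667)·2 + 0.0000·(-3) = -0.3333; e_2·a_3 = 0.6895·(-3) + (-0.5860)·3 + (-0.3964)·2 + (-0.1551)·(-3) = -4.1539.
u_3 = a_3 + 0.3333·e_1 + 4.1539·e_2 = (-0.3583, 0.4545, 0.1310, -3.6444).
‖u_3‖ = 3.6924, so e_3 = (-0.0970, 0.1231, 0.0355, -0.9870).
Qᵀb = (3.6667, -1.9305, -0.7574).
Back-substitute: x_3 = -0.7574/3.6924 = -0.2051.
x_2 = (-1.9305 + 4.1539·(-0.2051))/6.4464 = -0.4317.
x_1 = (3.6667 − 0.6667·(-0.4317) + 0.3333·(-0.2051))/3.0000 = 1.2954.

x = (1.2954, -0.4317, -0.2051)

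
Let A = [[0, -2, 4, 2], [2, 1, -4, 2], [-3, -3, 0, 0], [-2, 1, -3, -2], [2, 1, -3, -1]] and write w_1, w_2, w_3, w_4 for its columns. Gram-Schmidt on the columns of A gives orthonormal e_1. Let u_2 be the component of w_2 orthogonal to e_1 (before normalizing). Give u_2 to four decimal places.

w_1 = (0, 2, -3, -2, 2); ‖w_1‖ = 4.5826, so e_1 = (0.0000, 0.4364, -0.6547, -0.4364, 0.4364).
e_1·w_2 = 0.0000·(-2) + 0.4364·1 + (-0.6547)·(-3) + (-0.4364)·1 + 0.4364·1 = 2.4004.
u_2 = w_2 − 2.4004·e_1 = (-2.0000, -0.0476, -1.4286, 2.0476, -0.0476).

u_2 = (-2.0000, -0.0476, -1.4286, 2.0476, -0.0476)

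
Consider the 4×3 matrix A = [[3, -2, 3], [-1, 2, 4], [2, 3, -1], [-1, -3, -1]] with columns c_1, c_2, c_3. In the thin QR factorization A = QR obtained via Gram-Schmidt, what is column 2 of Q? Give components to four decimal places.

e_1 = c_1/‖c_1‖ = (3, -1, 2, -1)/3.8730 = (0.7746, -0.2582, 0.5164, -0.2582).
r_{12} = e_1·c_2 = 0.2582.
u_2 = c_2 − 0.2582·e_1 = (-2.2000, 2.0667, 2.8667, -2.9333).
‖u_2‖ = 5.0925, so e_2 = (-0.4320, 0.4058, 0.5629, -0.5760).

e_2 = (-0.4320, 0.4058, 0.5629, -0.5760)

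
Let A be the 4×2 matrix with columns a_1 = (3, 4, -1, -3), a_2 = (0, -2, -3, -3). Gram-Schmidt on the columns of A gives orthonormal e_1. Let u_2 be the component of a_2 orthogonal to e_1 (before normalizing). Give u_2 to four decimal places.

a_1 = (3, 4, -1, -3); ‖a_1‖ = 5.9161, so e_1 = (0.5071, 0.6761, -0.1690, -0.5071).
e_1·a_2 = 0.5071·0 + 0.6761·(-2) + (-0.1690)·(-3) + (-0.5071)·(-3) = 0.6761.
u_2 = a_2 − 0.6761·e_1 = (-0.3429, -2.4571, -2.8857, -2.6571).

u_2 = (-0.3429, -2.4571, -2.8857, -2.6571)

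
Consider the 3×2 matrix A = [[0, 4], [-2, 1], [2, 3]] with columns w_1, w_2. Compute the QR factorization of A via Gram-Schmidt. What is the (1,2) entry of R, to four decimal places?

q_1 = w_1/‖w_1‖ = (0, -2, 2)/2.8284 = (0.0000, -0.7071, 0.7071).
r_{12} = q_1·w_2 = 1.4142.

r_{12} = 1.4142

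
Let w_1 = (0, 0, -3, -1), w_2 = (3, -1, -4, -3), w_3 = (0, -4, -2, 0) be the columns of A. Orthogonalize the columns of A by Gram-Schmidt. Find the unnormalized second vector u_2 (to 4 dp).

u_2 = (3.0000, -1.0000, 0.5000, -1.5000)

e_1 = w_1/‖w_1‖ = (0, 0, -3, -1)/3.1623 = (0.0000, 0.0000, -0.9487, -0.3162).
r_{12} = e_1·w_2 = 4.7434.
u_2 = w_2 − 4.7434·e_1 = (3.0000, -1.0000, 0.5000, -1.5000).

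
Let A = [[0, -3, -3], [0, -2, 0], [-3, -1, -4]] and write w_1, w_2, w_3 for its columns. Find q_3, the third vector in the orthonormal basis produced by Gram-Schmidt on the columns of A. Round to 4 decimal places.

q_3 = (-0.5547, 0.8321, 0.0000)

q_1 = w_1/‖w_1‖ = (0, 0, -3)/3.0000 = (0.0000, 0.0000, -1.0000).
r_{12} = q_1·w_2 = 1.0000.
u_2 = w_2 − 1.0000·q_1 = (-3.0000, -2.0000, 0.0000).
‖u_2‖ = 3.6056, so q_2 = (-0.8321, -0.5547, 0.0000).
r_{13} = q_1·w_3 = 4.0000; r_{23} = q_2·w_3 = 2.4962.
u_3 = w_3 − 4.0000·q_1 − 2.4962·q_2 = (-0.9231, 1.3846, 0.0000).
‖u_3‖ = 1.6641, so q_3 = (-0.5547, 0.8321, 0.0000).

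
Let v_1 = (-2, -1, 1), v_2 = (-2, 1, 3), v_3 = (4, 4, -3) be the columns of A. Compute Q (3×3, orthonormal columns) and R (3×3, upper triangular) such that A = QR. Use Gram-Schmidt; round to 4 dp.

e_1 = v_1/‖v_1‖ = (-2, -1, 1)/2.4495 = (-0.8165, -0.4082, 0.4082).
r_{12} = e_1·v_2 = 2.4495.
u_2 = v_2 − 2.4495·e_1 = (0.0000, 2.0000, 2.0000).
‖u_2‖ = 2.8284, so e_2 = (0.0000, 0.7071, 0.7071).
r_{13} = e_1·v_3 = -6.1237; r_{23} = e_2·v_3 = 0.7071.
u_3 = v_3 + 6.1237·e_1 − 0.7071·e_2 = (-1.0000, 1.0000, -1.0000).
‖u_3‖ = 1.7321, so e_3 = (-0.5774, 0.5774, -0.5774).

Q = [[-0.8165, 0.0000, -0.5774], [-0.4082, 0.7071, 0.5774], [0.4082, 0.7071, -0.5774]], R = [[2.4495, 2.4495, -6.1237], [0.0000, 2.8284, 0.7071], [0.0000, 0.0000, 1.7321]]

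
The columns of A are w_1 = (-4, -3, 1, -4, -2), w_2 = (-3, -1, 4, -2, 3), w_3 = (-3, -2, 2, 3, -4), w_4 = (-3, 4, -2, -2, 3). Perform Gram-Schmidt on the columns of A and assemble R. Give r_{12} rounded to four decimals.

r_{12} = 3.0963

q_1 = w_1/‖w_1‖ = (-4, -3, 1, -4, -2)/6.7823 = (-0.5898, -0.4423, 0.1474, -0.5898, -0.2949).
r_{12} = q_1·w_2 = 3.0963.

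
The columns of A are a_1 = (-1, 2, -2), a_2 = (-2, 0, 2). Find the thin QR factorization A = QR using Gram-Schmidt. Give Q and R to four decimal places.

Q = [[-0.3333, -0.8085], [0.6667, 0.1617], [-0.6667, 0.5659]], R = [[3.0000, -0.6667], [0.0000, 2.7487]]

a_1 = (-1, 2, -2); ‖a_1‖ = 3.0000, so q_1 = (-0.3333, 0.6667, -0.6667).
q_1·a_2 = (-0.3333)·(-2) + 0.6667·0 + (-0.6667)·2 = -0.6667.
u_2 = a_2 + 0.6667·q_1 = (-2.2222, 0.4444, 1.5556).
‖u_2‖ = 2.7487, so q_2 = (-0.8085, 0.1617, 0.5659).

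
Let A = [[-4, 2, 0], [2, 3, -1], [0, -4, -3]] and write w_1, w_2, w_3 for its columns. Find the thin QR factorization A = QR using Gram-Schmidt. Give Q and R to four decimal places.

w_1 = (-4, 2, 0); ‖w_1‖ = 4.4721, so e_1 = (-0.8944, 0.4472, 0.0000).
e_1·w_2 = (-0.8944)·2 + 0.4472·3 + 0.0000·(-4) = -0.4472.
u_2 = w_2 + 0.4472·e_1 = (1.6000, 3.2000, -4.0000).
‖u_2‖ = 5.3666, so e_2 = (0.2981, 0.5963, -0.7454).
e_1·w_3 = (-0.8944)·0 + 0.4472·(-1) + 0.0000·(-3) = -0.4472; e_2·w_3 = 0.2981·0 + 0.5963·(-1) + (-0.7454)·(-3) = 1.6398.
u_3 = w_3 + 0.4472·e_1 − 1.6398·e_2 = (-0.8889, -1.7778, -1.7778).
‖u_3‖ = 2.6667, so e_3 = (-0.3333, -0.6667, -0.6667).

Q = [[-0.8944, 0.2981, -0.3333], [0.4472, 0.5963, -0.6667], [0.0000, -0.7454, -0.6667]], R = [[4.4721, -0.4472, -0.4472], [0.0000, 5.3666, 1.6398], [0.0000, 0.0000, 2.6667]]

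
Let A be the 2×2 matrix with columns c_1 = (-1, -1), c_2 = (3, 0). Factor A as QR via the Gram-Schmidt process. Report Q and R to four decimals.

e_1 = c_1/‖c_1‖ = (-1, -1)/1.4142 = (-0.7071, -0.7071).
r_{12} = e_1·c_2 = -2.1213.
u_2 = c_2 + 2.1213·e_1 = (1.5000, -1.5000).
‖u_2‖ = 2.1213, so e_2 = (0.7071, -0.7071).

Q = [[-0.7071, 0.7071], [-0.7071, -0.7071]], R = [[1.4142, -2.1213], [0.0000, 2.1213]]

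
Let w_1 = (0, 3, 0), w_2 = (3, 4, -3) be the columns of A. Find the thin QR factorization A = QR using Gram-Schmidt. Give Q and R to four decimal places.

w_1 = (0, 3, 0); ‖w_1‖ = 3.0000, so q_1 = (0.0000, 1.0000, 0.0000).
q_1·w_2 = 0.0000·3 + 1.0000·4 + 0.0000·(-3) = 4.0000.
u_2 = w_2 − 4.0000·q_1 = (3.0000, 0.0000, -3.0000).
‖u_2‖ = 4.2426, so q_2 = (0.7071, 0.0000, -0.7071).

Q = [[0.0000, 0.7071], [1.0000, 0.0000], [0.0000, -0.7071]], R = [[3.0000, 4.0000], [0.0000, 4.2426]]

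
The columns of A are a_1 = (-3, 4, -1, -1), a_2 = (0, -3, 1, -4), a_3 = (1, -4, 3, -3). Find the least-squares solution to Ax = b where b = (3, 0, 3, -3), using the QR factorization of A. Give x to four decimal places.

a_1 = (-3, 4, -1, -1); ‖a_1‖ = 5.1962, so e_1 = (-0.5774, 0.7698, -0.1925, -0.1925).
e_1·a_2 = (-0.5774)·0 + 0.7698·(-3) + (-0.1925)·1 + (-0.1925)·(-4) = -1.7321.
u_2 = a_2 + 1.7321·e_1 = (-1.0000, -1.6667, 0.6667, -4.3333).
‖u_2‖ = 4.7958, so e_2 = (-0.2085, -0.3475, 0.1390, -0.9036).
e_1·a_3 = (-0.5774)·1 + 0.7698·(-4) + (-0.1925)·3 + (-0.1925)·(-3) = -3.6566; e_2·a_3 = (-0.2085)·1 + (-0.3475)·(-4) + 0.1390·3 + (-0.9036)·(-3) = 4.3093.
u_3 = a_3 + 3.6566·e_1 − 4.3093·e_2 = (-0.2126, 0.3124, 1.6973, 0.1900).
‖u_3‖ = 1.7492, so e_3 = (-0.1215, 0.1786, 0.9703, 0.1086).
Qᵀb = (-1.7321, 2.5022, 2.2205).
Back-substitute: x_3 = 2.2205/1.7492 = 1.2695.
x_2 = (2.5022 − 4.3093·1.2695)/4.7958 = -0.6189.
x_1 = (-1.7321 + 1.7321·(-0.6189) + 3.6566·1.2695)/5.1962 = 0.3537.

x = (0.3537, -0.6189, 1.2695)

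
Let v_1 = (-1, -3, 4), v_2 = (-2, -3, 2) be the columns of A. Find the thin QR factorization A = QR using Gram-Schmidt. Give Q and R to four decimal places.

q_1 = v_1/‖v_1‖ = (-1, -3, 4)/5.0990 = (-0.1961, -0.5883, 0.7845).
r_{12} = q_1·v_2 = 3.7262.
u_2 = v_2 − 3.7262·q_1 = (-1.2692, -0.8077, -0.9231).
‖u_2‖ = 1.7650, so q_2 = (-0.7191, -0.4576, -0.5230).

Q = [[-0.1961, -0.7191], [-0.5883, -0.4576], [0.7845, -0.5230]], R = [[5.0990, 3.7262], [0.0000, 1.7650]]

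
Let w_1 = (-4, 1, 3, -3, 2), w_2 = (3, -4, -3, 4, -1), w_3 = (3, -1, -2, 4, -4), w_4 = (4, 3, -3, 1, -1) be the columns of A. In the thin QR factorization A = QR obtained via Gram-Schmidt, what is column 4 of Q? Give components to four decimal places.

q_4 = (-0.4376, 0.4565, -0.3630, 0.5964, 0.3355)

q_1 = w_1/‖w_1‖ = (-4, 1, 3, -3, 2)/6.2450 = (-0.6405, 0.1601, 0.4804, -0.4804, 0.3203).
r_{12} = q_1·w_2 = -6.2450.
u_2 = w_2 + 6.2450·q_1 = (-1.0000, -3.0000, 0.0000, 1.0000, 1.0000).
‖u_2‖ = 3.4641, so q_2 = (-0.2887, -0.8660, 0.0000, 0.2887, 0.2887).
r_{13} = q_1·w_3 = -6.2450; r_{23} = q_2·w_3 = 0.0000.
u_3 = w_3 + 6.2450·q_1 + 0.0000·q_2 = (-1.0000, 0.0000, 1.0000, 1.0000, -2.0000).
‖u_3‖ = 2.6458, so q_3 = (-0.3780, 0.0000, 0.3780, 0.3780, -0.7559).
r_{14} = q_1·w_4 = -4.3235; r_{24} = q_2·w_4 = -3.7528; r_{34} = q_3·w_4 = -1.5119.
u_4 = w_4 + 4.3235·q_1 + 3.7528·q_2 + 1.5119·q_3 = (-0.4240, 0.4423, -0.3516, 0.5778, 0.3251).
‖u_4‖ = 0.9688, so q_4 = (-0.4376, 0.4565, -0.3630, 0.5964, 0.3355).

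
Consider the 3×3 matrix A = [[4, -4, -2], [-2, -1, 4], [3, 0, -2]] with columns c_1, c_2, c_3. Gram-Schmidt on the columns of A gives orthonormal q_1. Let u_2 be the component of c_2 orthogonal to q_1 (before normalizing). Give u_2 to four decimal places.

u_2 = (-2.0690, -1.9655, 1.4483)

c_1 = (4, -2, 3); ‖c_1‖ = 5.3852, so q_1 = (0.7428, -0.3714, 0.5571).
q_1·c_2 = 0.7428·(-4) + (-0.3714)·(-1) + 0.5571·0 = -2.5997.
u_2 = c_2 + 2.5997·q_1 = (-2.0690, -1.9655, 1.4483).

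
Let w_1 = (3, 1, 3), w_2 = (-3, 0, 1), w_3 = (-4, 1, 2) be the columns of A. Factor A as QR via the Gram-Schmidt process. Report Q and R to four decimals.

Q = [[0.6882, -0.7210, -0.0806], [0.2294, 0.1109, 0.9670], [0.6882, 0.6840, -0.2417]], R = [[4.3589, -1.3765, -1.1471], [0.0000, 2.8470, 4.3629], [0.0000, 0.0000, 0.8058]]

e_1 = w_1/‖w_1‖ = (3, 1, 3)/4.3589 = (0.6882, 0.2294, 0.6882).
r_{12} = e_1·w_2 = -1.3765.
u_2 = w_2 + 1.3765·e_1 = (-2.0526, 0.3158, 1.9474).
‖u_2‖ = 2.8470, so e_2 = (-0.7210, 0.1109, 0.6840).
r_{13} = e_1·w_3 = -1.1471; r_{23} = e_2·w_3 = 4.3629.
u_3 = w_3 + 1.1471·e_1 − 4.3629·e_2 = (-0.0649, 0.7792, -0.1948).
‖u_3‖ = 0.8058, so e_3 = (-0.0806, 0.9670, -0.2417).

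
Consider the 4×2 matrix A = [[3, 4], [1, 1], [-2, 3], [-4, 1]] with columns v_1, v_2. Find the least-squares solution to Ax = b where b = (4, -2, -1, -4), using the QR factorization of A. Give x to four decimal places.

x = (0.9176, 0.1573)

v_1 = (3, 1, -2, -4); ‖v_1‖ = 5.4772, so e_1 = (0.5477, 0.1826, -0.3651, -0.7303).
e_1·v_2 = 0.5477·4 + 0.1826·1 + (-0.3651)·3 + (-0.7303)·1 = 0.5477.
u_2 = v_2 − 0.5477·e_1 = (3.7000, 0.9000, 3.2000, 1.4000).
‖u_2‖ = 5.1672, so e_2 = (0.7161, 0.1742, 0.6193, 0.2709).
Qᵀb = (5.1121, 0.8128).
Back-substitute: x_2 = 0.8128/5.1672 = 0.1573.
x_1 = (5.1121 − 0.5477·0.1573)/5.4772 = 0.9176.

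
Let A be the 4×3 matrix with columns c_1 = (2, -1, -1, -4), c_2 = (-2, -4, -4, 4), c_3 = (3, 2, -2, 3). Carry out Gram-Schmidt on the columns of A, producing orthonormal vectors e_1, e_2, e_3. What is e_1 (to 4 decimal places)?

e_1 = (0.4264, -0.2132, -0.2132, -0.8528)

c_1 = (2, -1, -1, -4); ‖c_1‖ = 4.6904, so e_1 = (0.4264, -0.2132, -0.2132, -0.8528).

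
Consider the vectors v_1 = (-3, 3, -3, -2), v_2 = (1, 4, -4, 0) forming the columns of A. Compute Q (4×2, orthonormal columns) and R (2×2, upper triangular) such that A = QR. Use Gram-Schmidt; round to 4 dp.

Q = [[-0.5388, 0.6998], [0.5388, 0.4541], [-0.5388, -0.4541], [-0.3592, 0.3127]], R = [[5.5678, 3.7717], [0.0000, 4.3329]]

e_1 = v_1/‖v_1‖ = (-3, 3, -3, -2)/5.5678 = (-0.5388, 0.5388, -0.5388, -0.3592).
r_{12} = e_1·v_2 = 3.7717.
u_2 = v_2 − 3.7717·e_1 = (3.0323, 1.9677, -1.9677, 1.3548).
‖u_2‖ = 4.3329, so e_2 = (0.6998, 0.4541, -0.4541, 0.3127).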